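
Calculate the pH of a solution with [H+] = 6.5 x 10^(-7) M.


pH = -log10([H+])
pH = -log10(6.5 x 10^(-7))
pH = 6.1871

6.1871


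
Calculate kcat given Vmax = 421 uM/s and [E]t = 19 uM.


kcat = Vmax / [E]t
kcat = 421 / 19
kcat = 22.1579 s^-1

22.1579 s^-1


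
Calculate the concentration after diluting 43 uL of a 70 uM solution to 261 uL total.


C2 = C1 * V1 / V2
C2 = 70 * 43 / 261
C2 = 11.5326 uM

11.5326 uM


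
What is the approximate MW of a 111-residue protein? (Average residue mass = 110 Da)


MW = n_residues * 110 Da
MW = 111 * 110
MW = 12210 Da

12210 Da


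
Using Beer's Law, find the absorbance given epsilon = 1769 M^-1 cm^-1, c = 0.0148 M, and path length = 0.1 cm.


A = epsilon * c * l
A = 1769 * 0.0148 * 0.1
A = 2.6181

2.6181


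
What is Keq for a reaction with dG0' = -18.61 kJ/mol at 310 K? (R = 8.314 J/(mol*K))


Keq = exp(-dG0 * 1000 / (R * T))
Keq = exp(-(-18.61) * 1000 / (8.314 * 310))
Keq = 1367.3404

1367.3404


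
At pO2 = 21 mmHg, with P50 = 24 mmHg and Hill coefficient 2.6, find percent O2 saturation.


Y = pO2^n / (P50^n + pO2^n)
Y = 21^2.6 / (24^2.6 + 21^2.6)
Y = 41.41%

41.41%


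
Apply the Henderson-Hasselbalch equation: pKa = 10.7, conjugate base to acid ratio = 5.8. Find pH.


pH = pKa + log10([A-]/[HA])
pH = 10.7 + log10(5.8)
pH = 11.4634

11.4634


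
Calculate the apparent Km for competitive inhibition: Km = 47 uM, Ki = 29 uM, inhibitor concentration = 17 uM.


Km_app = Km * (1 + [I]/Ki)
Km_app = 47 * (1 + 17/29)
Km_app = 74.5517 uM

74.5517 uM


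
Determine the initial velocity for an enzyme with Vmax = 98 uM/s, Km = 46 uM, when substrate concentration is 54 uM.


v = Vmax * [S] / (Km + [S])
v = 98 * 54 / (46 + 54)
v = 52.92 uM/s

52.92 uM/s


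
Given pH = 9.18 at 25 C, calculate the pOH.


pOH = 14 - pH
pOH = 14 - 9.18
pOH = 4.82

4.82


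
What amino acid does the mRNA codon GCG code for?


Standard genetic code lookup.
Codon GCG -> Ala

Ala


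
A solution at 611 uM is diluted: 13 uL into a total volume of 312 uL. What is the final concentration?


C2 = C1 * V1 / V2
C2 = 611 * 13 / 312
C2 = 25.4583 uM

25.4583 uM


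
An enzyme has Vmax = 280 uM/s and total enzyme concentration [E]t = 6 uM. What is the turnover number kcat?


kcat = Vmax / [E]t
kcat = 280 / 6
kcat = 46.6667 s^-1

46.6667 s^-1


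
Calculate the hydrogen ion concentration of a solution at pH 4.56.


[H+] = 10^(-pH)
[H+] = 10^(-4.56)
[H+] = 2.754e-05 M

2.754e-05 M


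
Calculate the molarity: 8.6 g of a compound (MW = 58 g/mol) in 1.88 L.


C = (mass / MW) / volume
C = (8.6 / 58) / 1.88
C = 0.0789 M

0.0789 M


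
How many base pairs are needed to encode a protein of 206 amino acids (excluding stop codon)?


Each amino acid = 1 codon = 3 bp
bp = 206 * 3 = 618 bp

618 bp


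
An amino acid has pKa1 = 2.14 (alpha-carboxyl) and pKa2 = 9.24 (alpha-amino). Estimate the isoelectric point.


pI = (pKa1 + pKa2) / 2
pI = (2.14 + 9.24) / 2
pI = 5.69

5.69


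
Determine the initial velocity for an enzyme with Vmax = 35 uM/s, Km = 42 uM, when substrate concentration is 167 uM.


v = Vmax * [S] / (Km + [S])
v = 35 * 167 / (42 + 167)
v = 27.9665 uM/s

27.9665 uM/s


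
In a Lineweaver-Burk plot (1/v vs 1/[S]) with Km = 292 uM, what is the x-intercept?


x-intercept = -1/Km
= -1/292
= -0.0034 1/uM

-0.0034 1/uM


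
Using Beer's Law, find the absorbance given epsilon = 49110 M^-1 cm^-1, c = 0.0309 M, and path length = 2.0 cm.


A = epsilon * c * l
A = 49110 * 0.0309 * 2.0
A = 3034.998

3034.998


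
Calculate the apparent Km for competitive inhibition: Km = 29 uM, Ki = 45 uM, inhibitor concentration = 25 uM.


Km_app = Km * (1 + [I]/Ki)
Km_app = 29 * (1 + 25/45)
Km_app = 45.1111 uM

45.1111 uM


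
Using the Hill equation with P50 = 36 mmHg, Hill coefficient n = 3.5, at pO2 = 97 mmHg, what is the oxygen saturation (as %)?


Y = pO2^n / (P50^n + pO2^n)
Y = 97^3.5 / (36^3.5 + 97^3.5)
Y = 96.98%

96.98%


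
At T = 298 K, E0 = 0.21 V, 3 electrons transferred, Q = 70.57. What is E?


E = E0 - (RT/nF) * ln(Q)
E = 0.21 - (8.314 * 298 / (3 * 96485)) * ln(70.57)
E = 0.1736 V

0.1736 V


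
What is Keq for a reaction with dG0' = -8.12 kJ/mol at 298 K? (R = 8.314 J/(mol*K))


Keq = exp(-dG0 * 1000 / (R * T))
Keq = exp(-(-8.12) * 1000 / (8.314 * 298))
Keq = 26.5068

26.5068


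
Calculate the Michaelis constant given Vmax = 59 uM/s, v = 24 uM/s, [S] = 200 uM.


Km = [S] * (Vmax - v) / v
Km = 200 * (59 - 24) / 24
Km = 291.6667 uM

291.6667 uM


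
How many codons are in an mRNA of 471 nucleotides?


codons = nucleotides / 3
codons = 471 / 3 = 157

157


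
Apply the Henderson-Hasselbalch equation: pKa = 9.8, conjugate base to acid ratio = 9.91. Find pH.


pH = pKa + log10([A-]/[HA])
pH = 9.8 + log10(9.91)
pH = 10.7961

10.7961


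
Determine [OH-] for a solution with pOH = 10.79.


[OH-] = 10^(-pOH)
[OH-] = 10^(-10.79)
[OH-] = 1.622e-11 M

1.622e-11 M


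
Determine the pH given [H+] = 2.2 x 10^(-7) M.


pH = -log10([H+])
pH = -log10(2.2 x 10^(-7))
pH = 6.6576

6.6576


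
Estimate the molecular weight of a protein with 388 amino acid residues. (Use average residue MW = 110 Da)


MW = n_residues * 110 Da
MW = 388 * 110
MW = 42680 Da

42680 Da


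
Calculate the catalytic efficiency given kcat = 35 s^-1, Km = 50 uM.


Catalytic efficiency = kcat / Km
= 35 / 50
= 0.7 uM^-1*s^-1

0.7 uM^-1*s^-1


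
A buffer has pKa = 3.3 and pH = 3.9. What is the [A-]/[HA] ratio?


[A-]/[HA] = 10^(pH - pKa)
= 10^(3.9 - 3.3)
= 3.9811

3.9811


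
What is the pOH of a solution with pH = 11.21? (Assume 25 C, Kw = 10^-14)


pOH = 14 - pH
pOH = 14 - 11.21
pOH = 2.79

2.79


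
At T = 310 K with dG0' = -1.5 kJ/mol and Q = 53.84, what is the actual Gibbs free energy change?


dG = dG0' + RT * ln(Q) / 1000
dG = -1.5 + 8.314 * 310 * ln(53.84) / 1000
dG = 8.7733 kJ/mol

8.7733 kJ/mol


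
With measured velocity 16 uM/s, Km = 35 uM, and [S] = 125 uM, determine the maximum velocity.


Vmax = v * (Km + [S]) / [S]
Vmax = 16 * (35 + 125) / 125
Vmax = 20.48 uM/s

20.48 uM/s


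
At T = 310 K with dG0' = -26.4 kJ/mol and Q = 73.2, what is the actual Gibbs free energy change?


dG = dG0' + RT * ln(Q) / 1000
dG = -26.4 + 8.314 * 310 * ln(73.2) / 1000
dG = -15.335 kJ/mol

-15.335 kJ/mol


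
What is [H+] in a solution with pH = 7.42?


[H+] = 10^(-pH)
[H+] = 10^(-7.42)
[H+] = 3.802e-08 M

3.802e-08 M


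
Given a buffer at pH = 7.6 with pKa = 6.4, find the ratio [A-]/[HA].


[A-]/[HA] = 10^(pH - pKa)
= 10^(7.6 - 6.4)
= 15.8489

15.8489


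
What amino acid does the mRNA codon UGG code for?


Standard genetic code lookup.
Codon UGG -> Trp

Trp


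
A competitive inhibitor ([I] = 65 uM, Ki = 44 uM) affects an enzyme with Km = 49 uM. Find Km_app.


Km_app = Km * (1 + [I]/Ki)
Km_app = 49 * (1 + 65/44)
Km_app = 121.3864 uM

121.3864 uM


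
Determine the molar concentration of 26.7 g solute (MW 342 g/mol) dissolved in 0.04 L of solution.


C = (mass / MW) / volume
C = (26.7 / 342) / 0.04
C = 1.9518 M

1.9518 M


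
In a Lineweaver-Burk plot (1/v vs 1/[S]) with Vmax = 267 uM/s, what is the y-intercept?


y-intercept = 1/Vmax
= 1/267
= 0.0037 s/uM

0.0037 s/uM


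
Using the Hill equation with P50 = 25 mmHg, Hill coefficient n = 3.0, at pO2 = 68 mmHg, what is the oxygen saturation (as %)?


Y = pO2^n / (P50^n + pO2^n)
Y = 68^3.0 / (25^3.0 + 68^3.0)
Y = 95.27%

95.27%


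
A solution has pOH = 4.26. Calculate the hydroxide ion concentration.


[OH-] = 10^(-pOH)
[OH-] = 10^(-4.26)
[OH-] = 5.495e-05 M

5.495e-05 M


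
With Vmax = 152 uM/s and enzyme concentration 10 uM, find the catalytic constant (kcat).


kcat = Vmax / [E]t
kcat = 152 / 10
kcat = 15.2 s^-1

15.2 s^-1


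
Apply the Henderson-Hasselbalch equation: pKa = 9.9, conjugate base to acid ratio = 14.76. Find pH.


pH = pKa + log10([A-]/[HA])
pH = 9.9 + log10(14.76)
pH = 11.0691

11.0691


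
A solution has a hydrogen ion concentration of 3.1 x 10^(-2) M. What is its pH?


pH = -log10([H+])
pH = -log10(3.1 x 10^(-2))
pH = 1.5086

1.5086


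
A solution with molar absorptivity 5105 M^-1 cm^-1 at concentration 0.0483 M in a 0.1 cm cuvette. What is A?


A = epsilon * c * l
A = 5105 * 0.0483 * 0.1
A = 24.6572

24.6572


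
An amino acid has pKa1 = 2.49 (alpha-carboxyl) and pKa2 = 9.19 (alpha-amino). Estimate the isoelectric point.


pI = (pKa1 + pKa2) / 2
pI = (2.49 + 9.19) / 2
pI = 5.84

5.84


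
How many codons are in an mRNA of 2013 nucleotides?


codons = nucleotides / 3
codons = 2013 / 3 = 671

671


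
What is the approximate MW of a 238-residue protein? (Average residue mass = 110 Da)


MW = n_residues * 110 Da
MW = 238 * 110
MW = 26180 Da

26180 Da


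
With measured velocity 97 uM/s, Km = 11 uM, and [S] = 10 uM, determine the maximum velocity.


Vmax = v * (Km + [S]) / [S]
Vmax = 97 * (11 + 10) / 10
Vmax = 203.7 uM/s

203.7 uM/s


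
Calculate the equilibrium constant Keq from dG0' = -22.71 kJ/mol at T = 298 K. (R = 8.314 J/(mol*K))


Keq = exp(-dG0 * 1000 / (R * T))
Keq = exp(-(-22.71) * 1000 / (8.314 * 298))
Keq = 9568.5035

9568.5035


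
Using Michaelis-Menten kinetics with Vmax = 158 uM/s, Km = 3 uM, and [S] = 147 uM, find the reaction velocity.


v = Vmax * [S] / (Km + [S])
v = 158 * 147 / (3 + 147)
v = 154.84 uM/s

154.84 uM/s


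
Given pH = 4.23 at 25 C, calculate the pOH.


pOH = 14 - pH
pOH = 14 - 4.23
pOH = 9.77

9.77


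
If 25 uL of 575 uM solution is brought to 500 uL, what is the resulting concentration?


C2 = C1 * V1 / V2
C2 = 575 * 25 / 500
C2 = 28.75 uM

28.75 uM


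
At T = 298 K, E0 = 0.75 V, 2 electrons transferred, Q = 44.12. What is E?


E = E0 - (RT/nF) * ln(Q)
E = 0.75 - (8.314 * 298 / (2 * 96485)) * ln(44.12)
E = 0.7014 V

0.7014 V


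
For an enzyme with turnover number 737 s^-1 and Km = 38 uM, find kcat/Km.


Catalytic efficiency = kcat / Km
= 737 / 38
= 19.3947 uM^-1*s^-1

19.3947 uM^-1*s^-1


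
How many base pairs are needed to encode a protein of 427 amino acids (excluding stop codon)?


Each amino acid = 1 codon = 3 bp
bp = 427 * 3 = 1281 bp

1281 bp


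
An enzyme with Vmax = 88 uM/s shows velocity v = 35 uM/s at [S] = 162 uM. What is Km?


Km = [S] * (Vmax - v) / v
Km = 162 * (88 - 35) / 35
Km = 245.3143 uM

245.3143 uM


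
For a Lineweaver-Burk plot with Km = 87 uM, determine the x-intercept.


x-intercept = -1/Km
= -1/87
= -0.0115 1/uM

-0.0115 1/uM


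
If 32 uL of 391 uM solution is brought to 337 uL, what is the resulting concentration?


C2 = C1 * V1 / V2
C2 = 391 * 32 / 337
C2 = 37.1276 uM

37.1276 uM


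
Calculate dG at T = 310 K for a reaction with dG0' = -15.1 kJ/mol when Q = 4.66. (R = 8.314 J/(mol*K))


dG = dG0' + RT * ln(Q) / 1000
dG = -15.1 + 8.314 * 310 * ln(4.66) / 1000
dG = -11.1334 kJ/mol

-11.1334 kJ/mol


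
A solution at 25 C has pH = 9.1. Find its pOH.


pOH = 14 - pH
pOH = 14 - 9.1
pOH = 4.9

4.9


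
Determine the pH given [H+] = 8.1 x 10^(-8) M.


pH = -log10([H+])
pH = -log10(8.1 x 10^(-8))
pH = 7.0915

7.0915


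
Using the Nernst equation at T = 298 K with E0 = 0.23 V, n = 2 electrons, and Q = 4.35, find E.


E = E0 - (RT/nF) * ln(Q)
E = 0.23 - (8.314 * 298 / (2 * 96485)) * ln(4.35)
E = 0.2111 V

0.2111 V


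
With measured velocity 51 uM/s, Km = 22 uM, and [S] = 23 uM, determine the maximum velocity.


Vmax = v * (Km + [S]) / [S]
Vmax = 51 * (22 + 23) / 23
Vmax = 99.7826 uM/s

99.7826 uM/s


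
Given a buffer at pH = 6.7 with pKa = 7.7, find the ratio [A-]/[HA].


[A-]/[HA] = 10^(pH - pKa)
= 10^(6.7 - 7.7)
= 0.1

0.1


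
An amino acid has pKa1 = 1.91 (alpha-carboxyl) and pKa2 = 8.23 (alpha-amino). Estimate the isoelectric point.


pI = (pKa1 + pKa2) / 2
pI = (1.91 + 8.23) / 2
pI = 5.07

5.07


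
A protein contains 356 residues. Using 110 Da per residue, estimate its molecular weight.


MW = n_residues * 110 Da
MW = 356 * 110
MW = 39160 Da

39160 Da


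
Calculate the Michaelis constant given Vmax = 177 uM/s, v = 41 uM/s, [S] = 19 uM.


Km = [S] * (Vmax - v) / v
Km = 19 * (177 - 41) / 41
Km = 63.0244 uM

63.0244 uM


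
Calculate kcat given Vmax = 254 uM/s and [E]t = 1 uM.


kcat = Vmax / [E]t
kcat = 254 / 1
kcat = 254.0 s^-1

254.0 s^-1


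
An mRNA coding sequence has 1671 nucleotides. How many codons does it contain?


codons = nucleotides / 3
codons = 1671 / 3 = 557

557


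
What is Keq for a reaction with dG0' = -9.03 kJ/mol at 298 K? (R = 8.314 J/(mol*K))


Keq = exp(-dG0 * 1000 / (R * T))
Keq = exp(-(-9.03) * 1000 / (8.314 * 298))
Keq = 38.2712

38.2712


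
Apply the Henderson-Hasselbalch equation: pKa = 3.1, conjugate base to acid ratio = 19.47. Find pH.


pH = pKa + log10([A-]/[HA])
pH = 3.1 + log10(19.47)
pH = 4.3894

4.3894


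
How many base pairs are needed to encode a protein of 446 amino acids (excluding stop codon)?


Each amino acid = 1 codon = 3 bp
bp = 446 * 3 = 1338 bp

1338 bp


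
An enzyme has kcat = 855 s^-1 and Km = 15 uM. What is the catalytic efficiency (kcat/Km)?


Catalytic efficiency = kcat / Km
= 855 / 15
= 57.0 uM^-1*s^-1

57.0 uM^-1*s^-1


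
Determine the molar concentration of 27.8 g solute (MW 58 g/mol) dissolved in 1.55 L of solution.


C = (mass / MW) / volume
C = (27.8 / 58) / 1.55
C = 0.3092 M

0.3092 M


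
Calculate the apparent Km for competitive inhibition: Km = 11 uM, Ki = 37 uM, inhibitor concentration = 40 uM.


Km_app = Km * (1 + [I]/Ki)
Km_app = 11 * (1 + 40/37)
Km_app = 22.8919 uM

22.8919 uM


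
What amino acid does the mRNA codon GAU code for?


Standard genetic code lookup.
Codon GAU -> Asp

Asp


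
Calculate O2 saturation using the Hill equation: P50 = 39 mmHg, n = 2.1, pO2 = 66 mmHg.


Y = pO2^n / (P50^n + pO2^n)
Y = 66^2.1 / (39^2.1 + 66^2.1)
Y = 75.12%

75.12%


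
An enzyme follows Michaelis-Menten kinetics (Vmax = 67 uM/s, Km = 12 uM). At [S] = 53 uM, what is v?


v = Vmax * [S] / (Km + [S])
v = 67 * 53 / (12 + 53)
v = 54.6308 uM/s

54.6308 uM/s


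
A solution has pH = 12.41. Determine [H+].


[H+] = 10^(-pH)
[H+] = 10^(-12.41)
[H+] = 3.890e-13 M

3.890e-13 M


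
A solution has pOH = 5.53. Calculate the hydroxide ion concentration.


[OH-] = 10^(-pOH)
[OH-] = 10^(-5.53)
[OH-] = 2.951e-06 M

2.951e-06 M


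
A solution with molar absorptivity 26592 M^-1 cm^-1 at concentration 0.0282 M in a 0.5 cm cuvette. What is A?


A = epsilon * c * l
A = 26592 * 0.0282 * 0.5
A = 374.9472

374.9472


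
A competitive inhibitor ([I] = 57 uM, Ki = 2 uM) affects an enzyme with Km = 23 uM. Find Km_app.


Km_app = Km * (1 + [I]/Ki)
Km_app = 23 * (1 + 57/2)
Km_app = 678.5 uM

678.5 uM


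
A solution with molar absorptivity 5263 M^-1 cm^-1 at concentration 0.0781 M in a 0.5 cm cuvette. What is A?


A = epsilon * c * l
A = 5263 * 0.0781 * 0.5
A = 205.5202

205.5202


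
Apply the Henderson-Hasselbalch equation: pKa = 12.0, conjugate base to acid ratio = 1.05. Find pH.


pH = pKa + log10([A-]/[HA])
pH = 12.0 + log10(1.05)
pH = 12.0212

12.0212


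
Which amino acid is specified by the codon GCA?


Standard genetic code lookup.
Codon GCA -> Ala

Ala


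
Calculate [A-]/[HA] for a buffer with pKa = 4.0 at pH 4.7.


[A-]/[HA] = 10^(pH - pKa)
= 10^(4.7 - 4.0)
= 5.0119

5.0119


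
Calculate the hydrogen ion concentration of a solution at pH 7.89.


[H+] = 10^(-pH)
[H+] = 10^(-7.89)
[H+] = 1.288e-08 M

1.288e-08 M


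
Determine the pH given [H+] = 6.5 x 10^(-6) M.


pH = -log10([H+])
pH = -log10(6.5 x 10^(-6))
pH = 5.1871

5.1871


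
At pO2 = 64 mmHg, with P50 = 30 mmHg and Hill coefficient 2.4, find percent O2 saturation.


Y = pO2^n / (P50^n + pO2^n)
Y = 64^2.4 / (30^2.4 + 64^2.4)
Y = 86.04%

86.04%


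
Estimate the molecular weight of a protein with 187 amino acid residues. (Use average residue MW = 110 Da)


MW = n_residues * 110 Da
MW = 187 * 110
MW = 20570 Da

20570 Da


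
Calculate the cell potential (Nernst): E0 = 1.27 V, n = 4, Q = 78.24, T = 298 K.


E = E0 - (RT/nF) * ln(Q)
E = 1.27 - (8.314 * 298 / (4 * 96485)) * ln(78.24)
E = 1.242 V

1.242 V


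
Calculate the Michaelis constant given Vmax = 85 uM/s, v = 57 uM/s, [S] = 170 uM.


Km = [S] * (Vmax - v) / v
Km = 170 * (85 - 57) / 57
Km = 83.5088 uM

83.5088 uM


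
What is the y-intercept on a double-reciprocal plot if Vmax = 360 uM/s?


y-intercept = 1/Vmax
= 1/360
= 0.0028 s/uM

0.0028 s/uM


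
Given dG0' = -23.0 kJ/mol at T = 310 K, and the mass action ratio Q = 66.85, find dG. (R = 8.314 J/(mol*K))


dG = dG0' + RT * ln(Q) / 1000
dG = -23.0 + 8.314 * 310 * ln(66.85) / 1000
dG = -12.1689 kJ/mol

-12.1689 kJ/mol


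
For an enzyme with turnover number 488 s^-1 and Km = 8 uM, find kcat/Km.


Catalytic efficiency = kcat / Km
= 488 / 8
= 61.0 uM^-1*s^-1

61.0 uM^-1*s^-1


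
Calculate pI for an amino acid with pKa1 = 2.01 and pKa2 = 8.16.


pI = (pKa1 + pKa2) / 2
pI = (2.01 + 8.16) / 2
pI = 5.085

5.085


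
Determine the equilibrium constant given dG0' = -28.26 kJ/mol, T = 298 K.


Keq = exp(-dG0 * 1000 / (R * T))
Keq = exp(-(-28.26) * 1000 / (8.314 * 298))
Keq = 89888.7842

89888.7842


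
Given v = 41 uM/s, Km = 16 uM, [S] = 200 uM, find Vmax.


Vmax = v * (Km + [S]) / [S]
Vmax = 41 * (16 + 200) / 200
Vmax = 44.28 uM/s

44.28 uM/s


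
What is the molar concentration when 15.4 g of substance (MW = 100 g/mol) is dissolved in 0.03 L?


C = (mass / MW) / volume
C = (15.4 / 100) / 0.03
C = 5.1333 M

5.1333 M


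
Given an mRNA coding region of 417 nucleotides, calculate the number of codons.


codons = nucleotides / 3
codons = 417 / 3 = 139

139


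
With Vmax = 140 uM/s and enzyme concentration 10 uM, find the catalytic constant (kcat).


kcat = Vmax / [E]t
kcat = 140 / 10
kcat = 14.0 s^-1

14.0 s^-1


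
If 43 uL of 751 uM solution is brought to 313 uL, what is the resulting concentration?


C2 = C1 * V1 / V2
C2 = 751 * 43 / 313
C2 = 103.1725 uM

103.1725 uM


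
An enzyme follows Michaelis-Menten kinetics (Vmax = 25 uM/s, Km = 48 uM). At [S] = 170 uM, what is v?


v = Vmax * [S] / (Km + [S])
v = 25 * 170 / (48 + 170)
v = 19.4954 uM/s

19.4954 uM/s


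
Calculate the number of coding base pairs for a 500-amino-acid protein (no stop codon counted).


Each amino acid = 1 codon = 3 bp
bp = 500 * 3 = 1500 bp

1500 bp


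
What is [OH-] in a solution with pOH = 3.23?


[OH-] = 10^(-pOH)
[OH-] = 10^(-3.23)
[OH-] = 5.888e-04 M

5.888e-04 M


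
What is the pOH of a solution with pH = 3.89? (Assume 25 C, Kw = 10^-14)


pOH = 14 - pH
pOH = 14 - 3.89
pOH = 10.11

10.11


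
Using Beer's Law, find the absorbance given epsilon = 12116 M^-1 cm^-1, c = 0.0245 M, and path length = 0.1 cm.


A = epsilon * c * l
A = 12116 * 0.0245 * 0.1
A = 29.6842

29.6842


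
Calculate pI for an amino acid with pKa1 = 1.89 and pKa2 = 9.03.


pI = (pKa1 + pKa2) / 2
pI = (1.89 + 9.03) / 2
pI = 5.46

5.46


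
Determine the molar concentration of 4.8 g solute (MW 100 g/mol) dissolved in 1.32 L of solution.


C = (mass / MW) / volume
C = (4.8 / 100) / 1.32
C = 0.0364 M

0.0364 M


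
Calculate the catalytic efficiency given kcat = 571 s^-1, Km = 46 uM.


Catalytic efficiency = kcat / Km
= 571 / 46
= 12.413 uM^-1*s^-1

12.413 uM^-1*s^-1


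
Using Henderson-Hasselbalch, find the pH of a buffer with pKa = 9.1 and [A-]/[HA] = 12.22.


pH = pKa + log10([A-]/[HA])
pH = 9.1 + log10(12.22)
pH = 10.1871

10.1871


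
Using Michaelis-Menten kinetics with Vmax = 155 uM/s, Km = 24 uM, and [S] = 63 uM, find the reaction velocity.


v = Vmax * [S] / (Km + [S])
v = 155 * 63 / (24 + 63)
v = 112.2414 uM/s

112.2414 uM/s


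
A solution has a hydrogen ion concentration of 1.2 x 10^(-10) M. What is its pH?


pH = -log10([H+])
pH = -log10(1.2 x 10^(-10))
pH = 9.9208

9.9208


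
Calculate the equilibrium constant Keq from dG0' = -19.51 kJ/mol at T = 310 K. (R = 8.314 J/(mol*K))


Keq = exp(-dG0 * 1000 / (R * T))
Keq = exp(-(-19.51) * 1000 / (8.314 * 310))
Keq = 1938.7914

1938.7914


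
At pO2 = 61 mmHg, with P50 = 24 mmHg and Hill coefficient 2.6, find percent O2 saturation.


Y = pO2^n / (P50^n + pO2^n)
Y = 61^2.6 / (24^2.6 + 61^2.6)
Y = 91.87%

91.87%


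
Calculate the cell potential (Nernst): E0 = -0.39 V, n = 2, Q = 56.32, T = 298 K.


E = E0 - (RT/nF) * ln(Q)
E = -0.39 - (8.314 * 298 / (2 * 96485)) * ln(56.32)
E = -0.4418 V

-0.4418 V


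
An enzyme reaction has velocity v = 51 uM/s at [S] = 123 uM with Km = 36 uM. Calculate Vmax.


Vmax = v * (Km + [S]) / [S]
Vmax = 51 * (36 + 123) / 123
Vmax = 65.9268 uM/s

65.9268 uM/s


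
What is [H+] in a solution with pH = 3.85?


[H+] = 10^(-pH)
[H+] = 10^(-3.85)
[H+] = 1.413e-04 M

1.413e-04 M


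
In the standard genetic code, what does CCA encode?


Standard genetic code lookup.
Codon CCA -> Pro

Pro


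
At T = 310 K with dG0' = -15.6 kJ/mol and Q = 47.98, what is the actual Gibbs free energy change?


dG = dG0' + RT * ln(Q) / 1000
dG = -15.6 + 8.314 * 310 * ln(47.98) / 1000
dG = -5.6237 kJ/mol

-5.6237 kJ/mol


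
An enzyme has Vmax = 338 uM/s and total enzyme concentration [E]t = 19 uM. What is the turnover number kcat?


kcat = Vmax / [E]t
kcat = 338 / 19
kcat = 17.7895 s^-1

17.7895 s^-1


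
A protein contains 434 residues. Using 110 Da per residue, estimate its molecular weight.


MW = n_residues * 110 Da
MW = 434 * 110
MW = 47740 Da

47740 Da


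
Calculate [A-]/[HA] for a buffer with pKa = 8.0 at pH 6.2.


[A-]/[HA] = 10^(pH - pKa)
= 10^(6.2 - 8.0)
= 0.0158

0.0158


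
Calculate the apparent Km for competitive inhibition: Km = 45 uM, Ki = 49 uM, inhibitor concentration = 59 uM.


Km_app = Km * (1 + [I]/Ki)
Km_app = 45 * (1 + 59/49)
Km_app = 99.1837 uM

99.1837 uM


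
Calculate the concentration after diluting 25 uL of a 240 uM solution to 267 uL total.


C2 = C1 * V1 / V2
C2 = 240 * 25 / 267
C2 = 22.4719 uM

22.4719 uM


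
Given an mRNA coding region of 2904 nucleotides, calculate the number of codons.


codons = nucleotides / 3
codons = 2904 / 3 = 968

968


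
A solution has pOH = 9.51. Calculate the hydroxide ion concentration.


[OH-] = 10^(-pOH)
[OH-] = 10^(-9.51)
[OH-] = 3.090e-10 M

3.090e-10 M


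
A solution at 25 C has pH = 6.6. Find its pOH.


pOH = 14 - pH
pOH = 14 - 6.6
pOH = 7.4

7.4


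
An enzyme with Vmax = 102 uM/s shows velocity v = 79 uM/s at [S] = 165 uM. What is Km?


Km = [S] * (Vmax - v) / v
Km = 165 * (102 - 79) / 79
Km = 48.038 uM

48.038 uM


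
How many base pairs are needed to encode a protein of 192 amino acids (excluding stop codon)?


Each amino acid = 1 codon = 3 bp
bp = 192 * 3 = 576 bp

576 bp


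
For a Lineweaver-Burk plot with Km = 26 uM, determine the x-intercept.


x-intercept = -1/Km
= -1/26
= -0.0385 1/uM

-0.0385 1/uM


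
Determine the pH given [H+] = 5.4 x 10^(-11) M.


pH = -log10([H+])
pH = -log10(5.4 x 10^(-11))
pH = 10.2676

10.2676


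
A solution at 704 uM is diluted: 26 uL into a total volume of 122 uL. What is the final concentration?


C2 = C1 * V1 / V2
C2 = 704 * 26 / 122
C2 = 150.0328 uM

150.0328 uM


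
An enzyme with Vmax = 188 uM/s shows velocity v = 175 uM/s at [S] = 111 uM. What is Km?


Km = [S] * (Vmax - v) / v
Km = 111 * (188 - 175) / 175
Km = 8.2457 uM

8.2457 uM


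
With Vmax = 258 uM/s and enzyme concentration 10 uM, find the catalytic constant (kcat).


kcat = Vmax / [E]t
kcat = 258 / 10
kcat = 25.8 s^-1

25.8 s^-1


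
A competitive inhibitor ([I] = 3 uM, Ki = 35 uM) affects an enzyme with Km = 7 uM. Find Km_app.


Km_app = Km * (1 + [I]/Ki)
Km_app = 7 * (1 + 3/35)
Km_app = 7.6 uM

7.6 uM


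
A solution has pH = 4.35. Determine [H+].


[H+] = 10^(-pH)
[H+] = 10^(-4.35)
[H+] = 4.467e-05 M

4.467e-05 M


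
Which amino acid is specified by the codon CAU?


Standard genetic code lookup.
Codon CAU -> His

His


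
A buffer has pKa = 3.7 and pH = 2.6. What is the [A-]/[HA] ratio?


[A-]/[HA] = 10^(pH - pKa)
= 10^(2.6 - 3.7)
= 0.0794

0.0794


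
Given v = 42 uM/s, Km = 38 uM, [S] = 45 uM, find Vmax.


Vmax = v * (Km + [S]) / [S]
Vmax = 42 * (38 + 45) / 45
Vmax = 77.4667 uM/s

77.4667 uM/s


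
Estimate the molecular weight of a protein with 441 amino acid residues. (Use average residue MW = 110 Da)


MW = n_residues * 110 Da
MW = 441 * 110
MW = 48510 Da

48510 Da


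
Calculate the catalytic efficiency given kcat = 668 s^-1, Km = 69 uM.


Catalytic efficiency = kcat / Km
= 668 / 69
= 9.6812 uM^-1*s^-1

9.6812 uM^-1*s^-1


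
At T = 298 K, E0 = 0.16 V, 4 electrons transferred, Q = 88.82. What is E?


E = E0 - (RT/nF) * ln(Q)
E = 0.16 - (8.314 * 298 / (4 * 96485)) * ln(88.82)
E = 0.1312 V

0.1312 V


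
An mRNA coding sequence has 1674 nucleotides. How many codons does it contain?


codons = nucleotides / 3
codons = 1674 / 3 = 558

558


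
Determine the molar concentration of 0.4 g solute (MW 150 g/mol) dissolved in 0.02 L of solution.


C = (mass / MW) / volume
C = (0.4 / 150) / 0.02
C = 0.1333 M

0.1333 M


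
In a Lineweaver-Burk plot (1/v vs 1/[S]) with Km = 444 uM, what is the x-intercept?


x-intercept = -1/Km
= -1/444
= -0.0023 1/uM

-0.0023 1/uM


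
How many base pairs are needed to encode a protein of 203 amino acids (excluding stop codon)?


Each amino acid = 1 codon = 3 bp
bp = 203 * 3 = 609 bp

609 bp


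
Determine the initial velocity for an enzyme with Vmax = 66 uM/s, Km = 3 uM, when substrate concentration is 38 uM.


v = Vmax * [S] / (Km + [S])
v = 66 * 38 / (3 + 38)
v = 61.1707 uM/s

61.1707 uM/s


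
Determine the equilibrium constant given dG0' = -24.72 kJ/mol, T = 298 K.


Keq = exp(-dG0 * 1000 / (R * T))
Keq = exp(-(-24.72) * 1000 / (8.314 * 298))
Keq = 21536.6247

21536.6247


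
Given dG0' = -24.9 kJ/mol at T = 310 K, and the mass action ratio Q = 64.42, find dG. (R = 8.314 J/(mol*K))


dG = dG0' + RT * ln(Q) / 1000
dG = -24.9 + 8.314 * 310 * ln(64.42) / 1000
dG = -14.1643 kJ/mol

-14.1643 kJ/mol


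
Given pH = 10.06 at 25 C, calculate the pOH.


pOH = 14 - pH
pOH = 14 - 10.06
pOH = 3.94

3.94


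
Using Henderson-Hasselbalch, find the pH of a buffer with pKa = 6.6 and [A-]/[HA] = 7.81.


pH = pKa + log10([A-]/[HA])
pH = 6.6 + log10(7.81)
pH = 7.4927

7.4927


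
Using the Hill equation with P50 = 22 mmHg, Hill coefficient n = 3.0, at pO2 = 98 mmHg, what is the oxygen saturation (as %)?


Y = pO2^n / (P50^n + pO2^n)
Y = 98^3.0 / (22^3.0 + 98^3.0)
Y = 98.88%

98.88%


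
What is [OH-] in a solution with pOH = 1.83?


[OH-] = 10^(-pOH)
[OH-] = 10^(-1.83)
[OH-] = 0.0148 M

0.0148 M


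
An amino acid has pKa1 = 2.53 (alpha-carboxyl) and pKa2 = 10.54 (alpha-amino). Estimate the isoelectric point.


pI = (pKa1 + pKa2) / 2
pI = (2.53 + 10.54) / 2
pI = 6.535

6.535


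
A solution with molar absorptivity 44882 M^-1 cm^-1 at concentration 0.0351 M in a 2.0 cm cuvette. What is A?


A = epsilon * c * l
A = 44882 * 0.0351 * 2.0
A = 3150.7164

3150.7164


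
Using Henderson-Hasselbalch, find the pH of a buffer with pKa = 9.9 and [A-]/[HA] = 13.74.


pH = pKa + log10([A-]/[HA])
pH = 9.9 + log10(13.74)
pH = 11.038

11.038


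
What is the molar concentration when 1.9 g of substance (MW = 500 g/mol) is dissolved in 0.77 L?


C = (mass / MW) / volume
C = (1.9 / 500) / 0.77
C = 0.0049 M

0.0049 M


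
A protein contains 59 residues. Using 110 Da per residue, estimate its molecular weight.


MW = n_residues * 110 Da
MW = 59 * 110
MW = 6490 Da

6490 Da


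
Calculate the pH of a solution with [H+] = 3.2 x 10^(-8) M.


pH = -log10([H+])
pH = -log10(3.2 x 10^(-8))
pH = 7.4949

7.4949


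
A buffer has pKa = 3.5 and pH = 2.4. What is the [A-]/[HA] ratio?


[A-]/[HA] = 10^(pH - pKa)
= 10^(2.4 - 3.5)
= 0.0794

0.0794


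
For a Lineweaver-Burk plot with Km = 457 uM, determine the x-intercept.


x-intercept = -1/Km
= -1/457
= -0.0022 1/uM

-0.0022 1/uM


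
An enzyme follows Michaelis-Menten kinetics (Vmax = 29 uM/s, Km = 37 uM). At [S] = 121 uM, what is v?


v = Vmax * [S] / (Km + [S])
v = 29 * 121 / (37 + 121)
v = 22.2089 uM/s

22.2089 uM/s


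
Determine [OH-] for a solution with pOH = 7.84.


[OH-] = 10^(-pOH)
[OH-] = 10^(-7.84)
[OH-] = 1.445e-08 M

1.445e-08 M


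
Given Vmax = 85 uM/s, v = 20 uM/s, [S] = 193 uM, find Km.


Km = [S] * (Vmax - v) / v
Km = 193 * (85 - 20) / 20
Km = 627.25 uM

627.25 uM


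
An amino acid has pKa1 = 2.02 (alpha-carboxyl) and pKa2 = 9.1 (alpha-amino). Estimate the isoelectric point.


pI = (pKa1 + pKa2) / 2
pI = (2.02 + 9.1) / 2
pI = 5.56

5.56


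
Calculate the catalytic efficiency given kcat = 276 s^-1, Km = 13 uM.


Catalytic efficiency = kcat / Km
= 276 / 13
= 21.2308 uM^-1*s^-1

21.2308 uM^-1*s^-1


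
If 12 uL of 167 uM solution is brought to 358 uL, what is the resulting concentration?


C2 = C1 * V1 / V2
C2 = 167 * 12 / 358
C2 = 5.5978 uM

5.5978 uM


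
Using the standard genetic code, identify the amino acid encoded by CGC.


Standard genetic code lookup.
Codon CGC -> Arg

Arg


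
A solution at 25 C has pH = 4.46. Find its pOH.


pOH = 14 - pH
pOH = 14 - 4.46
pOH = 9.54

9.54


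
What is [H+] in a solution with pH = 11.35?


[H+] = 10^(-pH)
[H+] = 10^(-11.35)
[H+] = 4.467e-12 M

4.467e-12 M


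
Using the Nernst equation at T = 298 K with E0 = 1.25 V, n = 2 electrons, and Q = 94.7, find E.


E = E0 - (RT/nF) * ln(Q)
E = 1.25 - (8.314 * 298 / (2 * 96485)) * ln(94.7)
E = 1.1916 V

1.1916 V


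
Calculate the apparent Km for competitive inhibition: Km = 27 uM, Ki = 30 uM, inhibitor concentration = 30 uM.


Km_app = Km * (1 + [I]/Ki)
Km_app = 27 * (1 + 30/30)
Km_app = 54.0 uM

54.0 uM


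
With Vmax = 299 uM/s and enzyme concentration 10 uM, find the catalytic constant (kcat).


kcat = Vmax / [E]t
kcat = 299 / 10
kcat = 29.9 s^-1

29.9 s^-1


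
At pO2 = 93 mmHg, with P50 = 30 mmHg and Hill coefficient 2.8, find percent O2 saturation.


Y = pO2^n / (P50^n + pO2^n)
Y = 93^2.8 / (30^2.8 + 93^2.8)
Y = 95.96%

95.96%


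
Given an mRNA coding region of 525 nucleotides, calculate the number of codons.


codons = nucleotides / 3
codons = 525 / 3 = 175

175


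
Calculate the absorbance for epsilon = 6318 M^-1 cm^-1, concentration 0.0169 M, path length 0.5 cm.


A = epsilon * c * l
A = 6318 * 0.0169 * 0.5
A = 53.3871

53.3871


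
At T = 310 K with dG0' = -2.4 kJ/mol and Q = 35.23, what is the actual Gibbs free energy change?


dG = dG0' + RT * ln(Q) / 1000
dG = -2.4 + 8.314 * 310 * ln(35.23) / 1000
dG = 6.7802 kJ/mol

6.7802 kJ/mol


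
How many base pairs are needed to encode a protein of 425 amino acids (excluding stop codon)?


Each amino acid = 1 codon = 3 bp
bp = 425 * 3 = 1275 bp

1275 bp


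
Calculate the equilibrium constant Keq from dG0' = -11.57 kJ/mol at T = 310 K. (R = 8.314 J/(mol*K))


Keq = exp(-dG0 * 1000 / (R * T))
Keq = exp(-(-11.57) * 1000 / (8.314 * 310))
Keq = 89.0434

89.0434


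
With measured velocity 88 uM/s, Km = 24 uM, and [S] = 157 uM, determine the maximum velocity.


Vmax = v * (Km + [S]) / [S]
Vmax = 88 * (24 + 157) / 157
Vmax = 101.4522 uM/s

101.4522 uM/s


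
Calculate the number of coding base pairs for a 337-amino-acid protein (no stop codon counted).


Each amino acid = 1 codon = 3 bp
bp = 337 * 3 = 1011 bp

1011 bp


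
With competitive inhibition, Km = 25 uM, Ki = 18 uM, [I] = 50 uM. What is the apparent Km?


Km_app = Km * (1 + [I]/Ki)
Km_app = 25 * (1 + 50/18)
Km_app = 94.4444 uM

94.4444 uM


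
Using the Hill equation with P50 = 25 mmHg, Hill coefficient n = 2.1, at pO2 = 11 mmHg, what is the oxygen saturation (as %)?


Y = pO2^n / (P50^n + pO2^n)
Y = 11^2.1 / (25^2.1 + 11^2.1)
Y = 15.13%

15.13%


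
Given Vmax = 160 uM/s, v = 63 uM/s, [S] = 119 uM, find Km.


Km = [S] * (Vmax - v) / v
Km = 119 * (160 - 63) / 63
Km = 183.2222 uM

183.2222 uM


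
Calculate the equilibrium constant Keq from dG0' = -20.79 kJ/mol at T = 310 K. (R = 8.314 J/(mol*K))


Keq = exp(-dG0 * 1000 / (R * T))
Keq = exp(-(-20.79) * 1000 / (8.314 * 310))
Keq = 3185.7917

3185.7917


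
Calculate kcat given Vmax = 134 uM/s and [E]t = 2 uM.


kcat = Vmax / [E]t
kcat = 134 / 2
kcat = 67.0 s^-1

67.0 s^-1


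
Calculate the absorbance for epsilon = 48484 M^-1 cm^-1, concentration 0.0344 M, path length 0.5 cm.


A = epsilon * c * l
A = 48484 * 0.0344 * 0.5
A = 833.9248

833.9248


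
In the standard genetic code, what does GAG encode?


Standard genetic code lookup.
Codon GAG -> Glu

Glu


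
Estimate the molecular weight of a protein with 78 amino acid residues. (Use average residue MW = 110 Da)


MW = n_residues * 110 Da
MW = 78 * 110
MW = 8580 Da

8580 Da


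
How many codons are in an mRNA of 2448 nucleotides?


codons = nucleotides / 3
codons = 2448 / 3 = 816

816


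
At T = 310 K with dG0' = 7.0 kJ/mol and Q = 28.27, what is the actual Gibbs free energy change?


dG = dG0' + RT * ln(Q) / 1000
dG = 7.0 + 8.314 * 310 * ln(28.27) / 1000
dG = 15.613 kJ/mol

15.613 kJ/mol


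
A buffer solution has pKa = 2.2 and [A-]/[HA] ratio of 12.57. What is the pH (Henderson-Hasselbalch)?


pH = pKa + log10([A-]/[HA])
pH = 2.2 + log10(12.57)
pH = 3.2993

3.2993


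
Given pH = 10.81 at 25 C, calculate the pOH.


pOH = 14 - pH
pOH = 14 - 10.81
pOH = 3.19

3.19


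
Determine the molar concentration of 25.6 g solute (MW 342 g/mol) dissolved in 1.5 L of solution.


C = (mass / MW) / volume
C = (25.6 / 342) / 1.5
C = 0.0499 M

0.0499 M


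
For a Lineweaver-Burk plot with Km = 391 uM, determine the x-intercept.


x-intercept = -1/Km
= -1/391
= -0.0026 1/uM

-0.0026 1/uM


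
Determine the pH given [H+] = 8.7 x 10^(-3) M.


pH = -log10([H+])
pH = -log10(8.7 x 10^(-3))
pH = 2.0605

2.0605


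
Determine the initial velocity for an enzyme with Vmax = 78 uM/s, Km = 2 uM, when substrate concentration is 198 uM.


v = Vmax * [S] / (Km + [S])
v = 78 * 198 / (2 + 198)
v = 77.22 uM/s

77.22 uM/s


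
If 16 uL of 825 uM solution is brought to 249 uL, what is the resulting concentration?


C2 = C1 * V1 / V2
C2 = 825 * 16 / 249
C2 = 53.012 uM

53.012 uM


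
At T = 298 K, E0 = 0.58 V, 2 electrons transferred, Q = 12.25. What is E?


E = E0 - (RT/nF) * ln(Q)
E = 0.58 - (8.314 * 298 / (2 * 96485)) * ln(12.25)
E = 0.5478 V

0.5478 V


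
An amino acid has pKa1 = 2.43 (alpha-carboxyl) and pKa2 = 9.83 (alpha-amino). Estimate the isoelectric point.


pI = (pKa1 + pKa2) / 2
pI = (2.43 + 9.83) / 2
pI = 6.13

6.13


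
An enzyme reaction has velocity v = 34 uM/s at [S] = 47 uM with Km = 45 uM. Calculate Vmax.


Vmax = v * (Km + [S]) / [S]
Vmax = 34 * (45 + 47) / 47
Vmax = 66.5532 uM/s

66.5532 uM/s


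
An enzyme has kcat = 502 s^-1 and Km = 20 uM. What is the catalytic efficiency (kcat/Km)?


Catalytic efficiency = kcat / Km
= 502 / 20
= 25.1 uM^-1*s^-1

25.1 uM^-1*s^-1


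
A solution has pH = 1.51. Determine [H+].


[H+] = 10^(-pH)
[H+] = 10^(-1.51)
[H+] = 0.0309 M

0.0309 M


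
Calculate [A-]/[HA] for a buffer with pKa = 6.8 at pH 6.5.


[A-]/[HA] = 10^(pH - pKa)
= 10^(6.5 - 6.8)
= 0.5012

0.5012


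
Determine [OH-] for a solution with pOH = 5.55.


[OH-] = 10^(-pOH)
[OH-] = 10^(-5.55)
[OH-] = 2.818e-06 M

2.818e-06 M


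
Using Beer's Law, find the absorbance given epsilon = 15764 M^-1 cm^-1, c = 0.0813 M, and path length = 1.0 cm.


A = epsilon * c * l
A = 15764 * 0.0813 * 1.0
A = 1281.6132

1281.6132


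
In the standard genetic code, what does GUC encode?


Standard genetic code lookup.
Codon GUC -> Val

Val


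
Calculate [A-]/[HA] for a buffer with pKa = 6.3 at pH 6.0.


[A-]/[HA] = 10^(pH - pKa)
= 10^(6.0 - 6.3)
= 0.5012

0.5012


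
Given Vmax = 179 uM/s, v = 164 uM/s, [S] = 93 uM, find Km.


Km = [S] * (Vmax - v) / v
Km = 93 * (179 - 164) / 164
Km = 8.5061 uM

8.5061 uM


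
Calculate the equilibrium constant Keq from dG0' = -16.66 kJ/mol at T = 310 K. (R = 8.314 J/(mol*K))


Keq = exp(-dG0 * 1000 / (R * T))
Keq = exp(-(-16.66) * 1000 / (8.314 * 310))
Keq = 641.6409

641.6409


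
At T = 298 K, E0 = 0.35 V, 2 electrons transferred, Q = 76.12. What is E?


E = E0 - (RT/nF) * ln(Q)
E = 0.35 - (8.314 * 298 / (2 * 96485)) * ln(76.12)
E = 0.2944 V

0.2944 V


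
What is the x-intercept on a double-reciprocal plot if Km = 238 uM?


x-intercept = -1/Km
= -1/238
= -0.0042 1/uM

-0.0042 1/uM


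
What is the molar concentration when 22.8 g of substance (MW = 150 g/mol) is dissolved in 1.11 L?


C = (mass / MW) / volume
C = (22.8 / 150) / 1.11
C = 0.1369 M

0.1369 M


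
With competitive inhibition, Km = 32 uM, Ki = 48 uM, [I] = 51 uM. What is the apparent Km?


Km_app = Km * (1 + [I]/Ki)
Km_app = 32 * (1 + 51/48)
Km_app = 66.0 uM

66.0 uM


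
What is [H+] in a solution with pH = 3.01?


[H+] = 10^(-pH)
[H+] = 10^(-3.01)
[H+] = 9.772e-04 M

9.772e-04 M


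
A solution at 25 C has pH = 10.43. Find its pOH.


pOH = 14 - pH
pOH = 14 - 10.43
pOH = 3.57

3.57


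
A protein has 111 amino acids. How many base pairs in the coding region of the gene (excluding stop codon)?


Each amino acid = 1 codon = 3 bp
bp = 111 * 3 = 333 bp

333 bp


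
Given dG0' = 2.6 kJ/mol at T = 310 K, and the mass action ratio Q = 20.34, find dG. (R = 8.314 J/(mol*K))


dG = dG0' + RT * ln(Q) / 1000
dG = 2.6 + 8.314 * 310 * ln(20.34) / 1000
dG = 10.3645 kJ/mol

10.3645 kJ/mol


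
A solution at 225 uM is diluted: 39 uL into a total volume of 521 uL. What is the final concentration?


C2 = C1 * V1 / V2
C2 = 225 * 39 / 521
C2 = 16.8426 uM

16.8426 uM


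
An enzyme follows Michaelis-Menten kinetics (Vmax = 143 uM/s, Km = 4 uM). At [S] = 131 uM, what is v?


v = Vmax * [S] / (Km + [S])
v = 143 * 131 / (4 + 131)
v = 138.763 uM/s

138.763 uM/s


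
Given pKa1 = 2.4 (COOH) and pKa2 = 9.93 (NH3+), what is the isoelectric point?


pI = (pKa1 + pKa2) / 2
pI = (2.4 + 9.93) / 2
pI = 6.165

6.165


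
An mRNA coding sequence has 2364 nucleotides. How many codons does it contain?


codons = nucleotides / 3
codons = 2364 / 3 = 788

788


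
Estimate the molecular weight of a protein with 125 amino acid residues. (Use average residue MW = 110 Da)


MW = n_residues * 110 Da
MW = 125 * 110
MW = 13750 Da

13750 Da


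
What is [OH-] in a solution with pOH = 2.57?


[OH-] = 10^(-pOH)
[OH-] = 10^(-2.57)
[OH-] = 0.0027 M

0.0027 M


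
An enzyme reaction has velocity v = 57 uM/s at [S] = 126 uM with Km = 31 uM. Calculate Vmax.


Vmax = v * (Km + [S]) / [S]
Vmax = 57 * (31 + 126) / 126
Vmax = 71.0238 uM/s

71.0238 uM/s


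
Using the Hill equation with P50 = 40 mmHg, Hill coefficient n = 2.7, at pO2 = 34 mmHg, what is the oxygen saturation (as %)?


Y = pO2^n / (P50^n + pO2^n)
Y = 34^2.7 / (40^2.7 + 34^2.7)
Y = 39.2%

39.2%


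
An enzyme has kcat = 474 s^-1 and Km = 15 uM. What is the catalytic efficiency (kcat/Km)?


Catalytic efficiency = kcat / Km
= 474 / 15
= 31.6 uM^-1*s^-1

31.6 uM^-1*s^-1


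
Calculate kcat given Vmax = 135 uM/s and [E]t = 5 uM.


kcat = Vmax / [E]t
kcat = 135 / 5
kcat = 27.0 s^-1

27.0 s^-1
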